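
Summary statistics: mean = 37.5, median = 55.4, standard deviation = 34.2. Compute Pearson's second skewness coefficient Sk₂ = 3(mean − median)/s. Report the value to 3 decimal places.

-1.570

Sk₂ = 3(37.5 − 55.4) / 34.2 = 3 × -17.9000 / 34.2
    = -53.7000 / 34.2 ≈ -1.570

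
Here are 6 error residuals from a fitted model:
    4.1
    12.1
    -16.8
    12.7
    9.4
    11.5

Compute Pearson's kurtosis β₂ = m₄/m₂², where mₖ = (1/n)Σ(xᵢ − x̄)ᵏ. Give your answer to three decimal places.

x̄ = 5.5000
Σ(xᵢ − x̄)² = 645.8600 ⇒ m₂ = 107.64333
Σ(xᵢ − x̄)⁴ = 253413.3890 ⇒ m₄ = 42235.56483
m₂² = 11587.08721
β₂ = m₄/m₂² = 42235.56483 / 11587.08721 ≈ 3.645

3.645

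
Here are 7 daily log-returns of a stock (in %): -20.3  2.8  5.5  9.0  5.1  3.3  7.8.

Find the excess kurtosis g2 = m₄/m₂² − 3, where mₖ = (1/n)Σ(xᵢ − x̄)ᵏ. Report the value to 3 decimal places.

1.726

x̄ = 1.8857
Σ(xᵢ − x̄)² = 604.0286 ⇒ m₂ = 86.28980
Σ(xᵢ − x̄)⁴ = 246333.9486 ⇒ m₄ = 35190.56408
m₂² = 7445.92888
g2 = m₄/m₂² − 3 = 4.72615 − 3 ≈ 1.726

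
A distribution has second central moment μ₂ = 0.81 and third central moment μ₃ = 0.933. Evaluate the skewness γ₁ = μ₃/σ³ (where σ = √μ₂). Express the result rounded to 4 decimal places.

1.2798

σ = √μ₂ = √0.81 = 0.90000
σ³ = μ₂^(3/2) = 0.72900
γ₁ = μ₃/σ³ = 0.933 / 0.72900 ≈ 1.2798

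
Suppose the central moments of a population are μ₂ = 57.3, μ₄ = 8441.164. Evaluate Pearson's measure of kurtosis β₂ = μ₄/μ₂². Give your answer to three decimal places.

2.571

μ₂² = 57.3² = 3283.29000
μ₄/μ₂² = 8441.164 / 3283.29000 = 2.57095
β₂ ≈ 2.571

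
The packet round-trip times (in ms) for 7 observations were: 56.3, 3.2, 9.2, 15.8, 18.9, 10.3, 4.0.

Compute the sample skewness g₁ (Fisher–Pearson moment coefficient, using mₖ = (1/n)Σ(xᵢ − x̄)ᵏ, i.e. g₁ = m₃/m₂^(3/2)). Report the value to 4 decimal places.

x̄ = (56.3 + 3.2 + 9.2 + 15.8 + 18.9 + 10.3 + 4.0) / 7 = 16.8143
deviations (xᵢ − x̄): 39.4857, -13.6143, -7.6143, -1.0143, 2.0857, -6.5143, -12.8143
Σ(xᵢ − x̄)² = 2014.4686 ⇒ m₂ = 2014.4686/7 = 287.78122
Σ(xᵢ − x̄)³ = 56225.5926 ⇒ m₃ = 56225.5926/7 = 8032.22752
m₂^(3/2) = 287.78122^(1.5) = 4881.95401
g₁ = m₃ / m₂^(3/2) = 8032.22752 / 4881.95401 ≈ 1.6453

1.6453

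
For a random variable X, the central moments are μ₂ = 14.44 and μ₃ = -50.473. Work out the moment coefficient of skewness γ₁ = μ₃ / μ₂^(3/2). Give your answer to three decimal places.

σ = √μ₂ = √14.44 = 3.80000
σ³ = μ₂^(3/2) = 54.87200
γ₁ = μ₃/σ³ = -50.473 / 54.87200 ≈ -0.920

-0.920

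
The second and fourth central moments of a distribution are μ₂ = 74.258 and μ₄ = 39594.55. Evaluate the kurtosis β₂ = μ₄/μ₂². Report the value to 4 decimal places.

7.1804

μ₂² = 74.258² = 5514.25056
μ₄/μ₂² = 39594.55 / 5514.25056 = 7.18040
β₂ ≈ 7.1804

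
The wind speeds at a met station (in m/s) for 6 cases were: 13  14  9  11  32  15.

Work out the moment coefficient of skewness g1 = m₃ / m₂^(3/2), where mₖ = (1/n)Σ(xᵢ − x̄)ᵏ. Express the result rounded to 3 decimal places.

1.515

x̄ = (13 + 14 + 9 + 11 + 32 + 15) / 6 = 15.6667
deviations (xᵢ − x̄): -2.6667, -1.6667, -6.6667, -4.6667, 16.3333, -0.6667
Σ(xᵢ − x̄)² = 343.3333 ⇒ m₂ = 343.3333/6 = 57.22222
Σ(xᵢ − x̄)³ = 3935.5556 ⇒ m₃ = 3935.5556/6 = 655.92593
m₂^(3/2) = 57.22222^(1.5) = 432.85963
g1 = m₃ / m₂^(3/2) = 655.92593 / 432.85963 ≈ 1.515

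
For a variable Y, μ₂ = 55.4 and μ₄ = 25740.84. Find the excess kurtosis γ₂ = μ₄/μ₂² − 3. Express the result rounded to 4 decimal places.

5.3869

μ₂² = 55.4² = 3069.16000
μ₄/μ₂² = 25740.84 / 3069.16000 = 8.38693
γ₂ = 8.38693 − 3 ≈ 5.3869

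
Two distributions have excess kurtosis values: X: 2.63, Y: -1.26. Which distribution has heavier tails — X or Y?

Higher excess kurtosis ⇒ heavier tails relative to the normal distribution.
2.63 vs -1.26: the larger is 2.63, so X has heavier tails. (X is leptokurtic — heavier-than-normal tails; the other is platykurtic.)

X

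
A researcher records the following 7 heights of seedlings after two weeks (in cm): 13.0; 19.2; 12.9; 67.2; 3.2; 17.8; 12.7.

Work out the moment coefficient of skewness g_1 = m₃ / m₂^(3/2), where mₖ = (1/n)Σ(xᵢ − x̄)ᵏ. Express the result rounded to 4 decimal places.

x̄ = (13.0 + 19.2 + 12.9 + 67.2 + 3.2 + 17.8 + 12.7) / 7 = 20.8571
deviations (xᵢ − x̄): -7.8571, -1.6571, -7.9571, 46.3429, -17.6571, -3.0571, -8.1571
Σ(xᵢ − x̄)² = 2663.1171 ⇒ m₂ = 2663.1171/7 = 380.44531
Σ(xᵢ − x̄)³ = 92458.9043 ⇒ m₃ = 92458.9043/7 = 13208.41490
m₂^(3/2) = 380.44531^(1.5) = 7420.58844
g_1 = m₃ / m₂^(3/2) = 13208.41490 / 7420.58844 ≈ 1.7800

1.7800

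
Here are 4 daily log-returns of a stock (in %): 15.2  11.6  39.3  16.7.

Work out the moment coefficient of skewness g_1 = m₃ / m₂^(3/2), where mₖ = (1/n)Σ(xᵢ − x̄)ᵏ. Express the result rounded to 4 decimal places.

1.0530

x̄ = (15.2 + 11.6 + 39.3 + 16.7) / 4 = 20.7000
deviations (xᵢ − x̄): -5.5000, -9.1000, 18.6000, -4.0000
Σ(xᵢ − x̄)² = 475.0200 ⇒ m₂ = 475.0200/4 = 118.75500
Σ(xᵢ − x̄)³ = 5450.9100 ⇒ m₃ = 5450.9100/4 = 1362.72750
m₂^(3/2) = 118.75500^(1.5) = 1294.12985
g_1 = m₃ / m₂^(3/2) = 1362.72750 / 1294.12985 ≈ 1.0530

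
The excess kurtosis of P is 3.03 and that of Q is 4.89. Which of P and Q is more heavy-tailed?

Higher excess kurtosis ⇒ heavier tails relative to the normal distribution.
3.03 vs 4.89: the larger is 4.89, so Q has heavier tails.

Q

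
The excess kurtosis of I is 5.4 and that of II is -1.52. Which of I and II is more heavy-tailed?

Higher excess kurtosis ⇒ heavier tails relative to the normal distribution.
5.4 vs -1.52: the larger is 5.4, so I has heavier tails. (I is leptokurtic — heavier-than-normal tails; the other is platykurtic.)

I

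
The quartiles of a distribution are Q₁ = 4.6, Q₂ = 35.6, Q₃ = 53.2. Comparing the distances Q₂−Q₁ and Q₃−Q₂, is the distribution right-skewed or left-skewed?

left-skewed

Q₂ − Q₁ = 31.0;  Q₃ − Q₂ = 17.6
Q₂ − Q₁ > Q₃ − Q₂ ⇒ the lower half is more spread out ⇒ left-skewed.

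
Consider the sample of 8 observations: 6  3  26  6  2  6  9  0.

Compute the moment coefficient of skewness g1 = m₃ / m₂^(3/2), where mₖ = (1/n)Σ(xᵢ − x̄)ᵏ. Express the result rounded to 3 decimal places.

x̄ = (6 + 3 + 26 + 6 + 2 + 6 + 9 + 0) / 8 = 7.2500
deviations (xᵢ − x̄): -1.2500, -4.2500, 18.7500, -1.2500, -5.2500, -1.2500, 1.7500, -7.2500
Σ(xᵢ − x̄)² = 457.5000 ⇒ m₂ = 457.5000/8 = 57.18750
Σ(xᵢ − x̄)³ = 5988.7500 ⇒ m₃ = 5988.7500/8 = 748.59375
m₂^(3/2) = 57.18750^(1.5) = 432.46570
g1 = m₃ / m₂^(3/2) = 748.59375 / 432.46570 ≈ 1.731

1.731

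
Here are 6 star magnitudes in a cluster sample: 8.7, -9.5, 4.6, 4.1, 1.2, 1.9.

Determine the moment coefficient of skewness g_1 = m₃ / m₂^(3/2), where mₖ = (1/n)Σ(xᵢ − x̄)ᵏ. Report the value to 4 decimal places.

x̄ = (8.7 - 9.5 + 4.6 + 4.1 + 1.2 + 1.9) / 6 = 1.8333
deviations (xᵢ − x̄): 6.8667, -11.3333, 2.7667, 2.2667, -0.6333, 0.0667
Σ(xᵢ − x̄)² = 188.7933 ⇒ m₂ = 188.7933/6 = 31.46556
Σ(xᵢ − x̄)³ = -1099.3636 ⇒ m₃ = -1099.3636/6 = -183.22726
m₂^(3/2) = 31.46556^(1.5) = 176.50341
g_1 = m₃ / m₂^(3/2) = -183.22726 / 176.50341 ≈ -1.0381

-1.0381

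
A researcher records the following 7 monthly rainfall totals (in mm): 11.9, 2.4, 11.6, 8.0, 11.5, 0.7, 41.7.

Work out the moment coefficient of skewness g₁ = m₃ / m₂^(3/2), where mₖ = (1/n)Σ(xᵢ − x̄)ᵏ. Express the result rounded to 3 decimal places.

1.560

x̄ = (11.9 + 2.4 + 11.6 + 8.0 + 11.5 + 0.7 + 41.7) / 7 = 12.5429
deviations (xᵢ − x̄): -0.6429, -10.1429, -0.9429, -4.5429, -1.0429, -11.8429, 29.1571
Σ(xᵢ − x̄)² = 1116.2971 ⇒ m₂ = 1116.2971/7 = 159.47102
Σ(xᵢ − x̄)³ = 21987.1605 ⇒ m₃ = 21987.1605/7 = 3141.02293
m₂^(3/2) = 159.47102^(1.5) = 2013.82932
g₁ = m₃ / m₂^(3/2) = 3141.02293 / 2013.82932 ≈ 1.560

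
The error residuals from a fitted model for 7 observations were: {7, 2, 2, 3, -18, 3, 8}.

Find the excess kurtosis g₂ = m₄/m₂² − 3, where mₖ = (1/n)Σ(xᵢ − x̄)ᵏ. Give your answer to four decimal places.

x̄ = 1.0000
Σ(xᵢ − x̄)² = 456.0000 ⇒ m₂ = 65.14286
Σ(xᵢ − x̄)⁴ = 134052.0000 ⇒ m₄ = 19150.28571
m₂² = 4243.59184
g₂ = m₄/m₂² − 3 = 4.51275 − 3 ≈ 1.5128

1.5128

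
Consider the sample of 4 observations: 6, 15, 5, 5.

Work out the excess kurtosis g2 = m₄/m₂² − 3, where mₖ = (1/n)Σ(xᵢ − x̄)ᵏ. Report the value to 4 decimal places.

-0.6933

x̄ = 7.7500
Σ(xᵢ − x̄)² = 70.7500 ⇒ m₂ = 17.68750
Σ(xᵢ − x̄)⁴ = 2886.5781 ⇒ m₄ = 721.64453
m₂² = 312.84766
g2 = m₄/m₂² − 3 = 2.30670 − 3 ≈ -0.6933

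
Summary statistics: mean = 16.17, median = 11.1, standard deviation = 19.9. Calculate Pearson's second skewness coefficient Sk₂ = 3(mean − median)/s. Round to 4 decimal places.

0.7643

Sk₂ = 3(16.17 − 11.1) / 19.9 = 3 × 5.0700 / 19.9
    = 15.2100 / 19.9 ≈ 0.7643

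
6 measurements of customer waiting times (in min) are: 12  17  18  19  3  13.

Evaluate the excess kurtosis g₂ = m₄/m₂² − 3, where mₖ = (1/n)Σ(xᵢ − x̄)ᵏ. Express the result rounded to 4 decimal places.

x̄ = 13.6667
Σ(xᵢ − x̄)² = 175.3333 ⇒ m₂ = 29.22222
Σ(xᵢ − x̄)⁴ = 14238.4444 ⇒ m₄ = 2373.07407
m₂² = 853.93827
g₂ = m₄/m₂² − 3 = 2.77898 − 3 ≈ -0.2210

-0.2210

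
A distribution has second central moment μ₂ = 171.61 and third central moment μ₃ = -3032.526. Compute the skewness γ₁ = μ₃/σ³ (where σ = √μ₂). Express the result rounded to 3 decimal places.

σ = √μ₂ = √171.61 = 13.10000
σ³ = μ₂^(3/2) = 2248.09100
γ₁ = μ₃/σ³ = -3032.526 / 2248.09100 ≈ -1.349

-1.349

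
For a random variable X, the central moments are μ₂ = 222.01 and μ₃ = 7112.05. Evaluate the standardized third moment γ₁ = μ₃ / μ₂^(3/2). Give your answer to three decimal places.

2.150

σ = √μ₂ = √222.01 = 14.90000
σ³ = μ₂^(3/2) = 3307.94900
γ₁ = μ₃/σ³ = 7112.05 / 3307.94900 ≈ 2.150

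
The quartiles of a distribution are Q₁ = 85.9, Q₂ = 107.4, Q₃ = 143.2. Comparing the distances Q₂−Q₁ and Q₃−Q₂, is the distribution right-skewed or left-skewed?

Q₂ − Q₁ = 21.5;  Q₃ − Q₂ = 35.8
Q₃ − Q₂ > Q₂ − Q₁ ⇒ the upper half is more spread out ⇒ right-skewed.

right-skewed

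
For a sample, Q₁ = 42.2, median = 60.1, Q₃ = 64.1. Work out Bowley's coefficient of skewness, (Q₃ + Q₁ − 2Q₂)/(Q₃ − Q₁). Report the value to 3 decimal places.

-0.635

numerator: Q₃ + Q₁ − 2Q₂ = 64.1 + 42.2 − 2×60.1 = -13.9000
denominator: Q₃ − Q₁ = 64.1 − 42.2 = 21.9000
Bowley skewness = -13.9000 / 21.9000 ≈ -0.635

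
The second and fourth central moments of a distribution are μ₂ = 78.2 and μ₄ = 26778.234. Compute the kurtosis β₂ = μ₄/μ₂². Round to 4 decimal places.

4.3789

μ₂² = 78.2² = 6115.24000
μ₄/μ₂² = 26778.234 / 6115.24000 = 4.37893
β₂ ≈ 4.3789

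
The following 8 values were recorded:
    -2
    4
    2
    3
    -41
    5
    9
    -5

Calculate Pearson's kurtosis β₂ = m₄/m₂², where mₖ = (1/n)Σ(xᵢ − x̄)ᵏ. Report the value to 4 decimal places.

x̄ = -3.1250
Σ(xᵢ − x̄)² = 1766.8750 ⇒ m₂ = 220.85938
Σ(xᵢ − x̄)⁴ = 2088495.1504 ⇒ m₄ = 261061.89380
m₂² = 48778.86353
β₂ = m₄/m₂² = 261061.89380 / 48778.86353 ≈ 5.3519

5.3519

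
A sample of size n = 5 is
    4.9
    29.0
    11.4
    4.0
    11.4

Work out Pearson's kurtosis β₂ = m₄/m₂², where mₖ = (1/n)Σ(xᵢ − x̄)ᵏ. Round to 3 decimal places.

2.694

x̄ = 12.1400
Σ(xᵢ − x̄)² = 404.0320 ⇒ m₂ = 80.80640
Σ(xᵢ − x̄)⁴ = 87942.0593 ⇒ m₄ = 17588.41186
m₂² = 6529.67428
β₂ = m₄/m₂² = 17588.41186 / 6529.67428 ≈ 2.694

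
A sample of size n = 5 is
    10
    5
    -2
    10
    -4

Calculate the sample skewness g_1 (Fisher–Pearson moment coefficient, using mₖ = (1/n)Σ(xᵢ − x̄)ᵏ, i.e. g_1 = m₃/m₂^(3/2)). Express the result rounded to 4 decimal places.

-0.1883

x̄ = (10 + 5 - 2 + 10 - 4) / 5 = 3.8000
deviations (xᵢ − x̄): 6.2000, 1.2000, -5.8000, 6.2000, -7.8000
Σ(xᵢ − x̄)² = 172.8000 ⇒ m₂ = 172.8000/5 = 34.56000
Σ(xᵢ − x̄)³ = -191.2800 ⇒ m₃ = -191.2800/5 = -38.25600
m₂^(3/2) = 34.56000^(1.5) = 203.17048
g_1 = m₃ / m₂^(3/2) = -38.25600 / 203.17048 ≈ -0.1883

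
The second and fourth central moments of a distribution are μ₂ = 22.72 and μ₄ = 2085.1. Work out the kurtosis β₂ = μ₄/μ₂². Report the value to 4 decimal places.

4.0393

μ₂² = 22.72² = 516.19840
μ₄/μ₂² = 2085.1 / 516.19840 = 4.03934
β₂ ≈ 4.0393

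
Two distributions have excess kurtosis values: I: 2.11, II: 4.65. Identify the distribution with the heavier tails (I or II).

Higher excess kurtosis ⇒ heavier tails relative to the normal distribution.
2.11 vs 4.65: the larger is 4.65, so II has heavier tails.

II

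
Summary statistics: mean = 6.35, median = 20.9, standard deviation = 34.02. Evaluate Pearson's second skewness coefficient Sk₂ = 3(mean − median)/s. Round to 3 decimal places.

-1.283

Sk₂ = 3(6.35 − 20.9) / 34.02 = 3 × -14.5500 / 34.02
    = -43.6500 / 34.02 ≈ -1.283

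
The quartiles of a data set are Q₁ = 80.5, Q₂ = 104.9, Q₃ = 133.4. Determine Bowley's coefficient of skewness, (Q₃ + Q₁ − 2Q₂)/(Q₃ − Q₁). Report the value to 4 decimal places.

numerator: Q₃ + Q₁ − 2Q₂ = 133.4 + 80.5 − 2×104.9 = 4.1000
denominator: Q₃ − Q₁ = 133.4 − 80.5 = 52.9000
Bowley skewness = 4.1000 / 52.9000 ≈ 0.0775

0.0775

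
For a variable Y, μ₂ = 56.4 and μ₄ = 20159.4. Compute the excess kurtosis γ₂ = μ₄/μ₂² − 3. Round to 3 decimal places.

μ₂² = 56.4² = 3180.96000
μ₄/μ₂² = 20159.4 / 3180.96000 = 6.33752
γ₂ = 6.33752 − 3 ≈ 3.338

3.338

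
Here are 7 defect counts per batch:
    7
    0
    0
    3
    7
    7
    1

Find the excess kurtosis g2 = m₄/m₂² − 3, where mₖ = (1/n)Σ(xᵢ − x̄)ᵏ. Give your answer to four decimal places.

-1.8035

x̄ = 3.5714
Σ(xᵢ − x̄)² = 67.7143 ⇒ m₂ = 9.67347
Σ(xᵢ − x̄)⁴ = 783.7609 ⇒ m₄ = 111.96585
m₂² = 93.57601
g2 = m₄/m₂² − 3 = 1.19652 − 3 ≈ -1.8035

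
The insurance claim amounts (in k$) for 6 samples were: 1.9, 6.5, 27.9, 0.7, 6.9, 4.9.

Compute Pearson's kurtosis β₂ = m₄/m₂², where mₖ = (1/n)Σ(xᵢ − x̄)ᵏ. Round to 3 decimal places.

x̄ = 8.1333
Σ(xᵢ − x̄)² = 499.4733 ⇒ m₂ = 83.24556
Σ(xᵢ − x̄)⁴ = 157344.4344 ⇒ m₄ = 26224.07240
m₂² = 6929.82252
β₂ = m₄/m₂² = 26224.07240 / 6929.82252 ≈ 3.784

3.784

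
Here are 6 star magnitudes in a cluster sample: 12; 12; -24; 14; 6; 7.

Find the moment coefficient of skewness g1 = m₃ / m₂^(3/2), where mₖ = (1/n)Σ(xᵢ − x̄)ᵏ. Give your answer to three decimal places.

-1.603

x̄ = (12 + 12 - 24 + 14 + 6 + 7) / 6 = 4.5000
deviations (xᵢ − x̄): 7.5000, 7.5000, -28.5000, 9.5000, 1.5000, 2.5000
Σ(xᵢ − x̄)² = 1023.5000 ⇒ m₂ = 1023.5000/6 = 170.58333
Σ(xᵢ − x̄)³ = -21429.0000 ⇒ m₃ = -21429.0000/6 = -3571.50000
m₂^(3/2) = 170.58333^(1.5) = 2227.94720
g1 = m₃ / m₂^(3/2) = -3571.50000 / 2227.94720 ≈ -1.603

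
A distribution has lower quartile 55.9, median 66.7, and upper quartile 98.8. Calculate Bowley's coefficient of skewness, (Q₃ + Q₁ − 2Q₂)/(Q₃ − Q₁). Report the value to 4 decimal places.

numerator: Q₃ + Q₁ − 2Q₂ = 98.8 + 55.9 − 2×66.7 = 21.3000
denominator: Q₃ − Q₁ = 98.8 − 55.9 = 42.9000
Bowley skewness = 21.3000 / 42.9000 ≈ 0.4965

0.4965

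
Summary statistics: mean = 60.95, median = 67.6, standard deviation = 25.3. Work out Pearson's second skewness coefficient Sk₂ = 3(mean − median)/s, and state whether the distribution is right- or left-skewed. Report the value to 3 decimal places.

-0.789, left-skewed

Sk₂ = 3(60.95 − 67.6) / 25.3 = 3 × -6.6500 / 25.3
    = -19.9500 / 25.3 ≈ -0.789
Sk₂ < 0 ⇒ mean < median ⇒ left-skewed (negative skew).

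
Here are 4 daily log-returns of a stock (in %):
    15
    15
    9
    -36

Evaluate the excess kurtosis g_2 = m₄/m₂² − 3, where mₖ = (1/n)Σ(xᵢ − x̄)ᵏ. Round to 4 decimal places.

-0.7042

x̄ = 0.7500
Σ(xᵢ − x̄)² = 1824.7500 ⇒ m₂ = 456.18750
Σ(xᵢ − x̄)⁴ = 1911120.3281 ⇒ m₄ = 477780.08203
m₂² = 208107.03516
g_2 = m₄/m₂² − 3 = 2.29584 − 3 ≈ -0.7042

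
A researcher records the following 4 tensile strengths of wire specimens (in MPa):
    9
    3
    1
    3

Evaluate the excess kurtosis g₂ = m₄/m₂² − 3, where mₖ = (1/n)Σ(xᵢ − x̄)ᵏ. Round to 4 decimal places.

x̄ = 4.0000
Σ(xᵢ − x̄)² = 36.0000 ⇒ m₂ = 9.00000
Σ(xᵢ − x̄)⁴ = 708.0000 ⇒ m₄ = 177.00000
m₂² = 81.00000
g₂ = m₄/m₂² − 3 = 2.18519 − 3 ≈ -0.8148

-0.8148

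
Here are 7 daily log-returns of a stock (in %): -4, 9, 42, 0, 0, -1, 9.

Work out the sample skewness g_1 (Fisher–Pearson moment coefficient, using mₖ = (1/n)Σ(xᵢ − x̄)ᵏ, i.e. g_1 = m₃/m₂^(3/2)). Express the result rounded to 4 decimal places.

1.6432

x̄ = (-4 + 9 + 42 + 0 + 0 - 1 + 9) / 7 = 7.8571
deviations (xᵢ − x̄): -11.8571, 1.1429, 34.1429, -7.8571, -7.8571, -8.8571, 1.1429
Σ(xᵢ − x̄)² = 1510.8571 ⇒ m₂ = 1510.8571/7 = 215.83673
Σ(xᵢ − x̄)³ = 36472.5306 ⇒ m₃ = 36472.5306/7 = 5210.36152
m₂^(3/2) = 215.83673^(1.5) = 3170.94014
g_1 = m₃ / m₂^(3/2) = 5210.36152 / 3170.94014 ≈ 1.6432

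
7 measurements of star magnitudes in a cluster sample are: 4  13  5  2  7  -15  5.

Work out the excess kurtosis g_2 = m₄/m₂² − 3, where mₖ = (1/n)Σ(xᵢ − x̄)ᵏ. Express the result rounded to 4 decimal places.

x̄ = 3.0000
Σ(xᵢ − x̄)² = 450.0000 ⇒ m₂ = 64.28571
Σ(xᵢ − x̄)⁴ = 115266.0000 ⇒ m₄ = 16466.57143
m₂² = 4132.65306
g_2 = m₄/m₂² − 3 = 3.98450 − 3 ≈ 0.9845

0.9845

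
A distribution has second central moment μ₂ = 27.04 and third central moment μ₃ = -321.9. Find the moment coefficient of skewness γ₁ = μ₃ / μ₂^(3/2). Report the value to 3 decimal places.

-2.289

σ = √μ₂ = √27.04 = 5.20000
σ³ = μ₂^(3/2) = 140.60800
γ₁ = μ₃/σ³ = -321.9 / 140.60800 ≈ -2.289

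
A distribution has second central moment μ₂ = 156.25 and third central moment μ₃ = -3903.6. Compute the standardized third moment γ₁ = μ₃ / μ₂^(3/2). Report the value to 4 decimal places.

-1.9986

σ = √μ₂ = √156.25 = 12.50000
σ³ = μ₂^(3/2) = 1953.12500
γ₁ = μ₃/σ³ = -3903.6 / 1953.12500 ≈ -1.9986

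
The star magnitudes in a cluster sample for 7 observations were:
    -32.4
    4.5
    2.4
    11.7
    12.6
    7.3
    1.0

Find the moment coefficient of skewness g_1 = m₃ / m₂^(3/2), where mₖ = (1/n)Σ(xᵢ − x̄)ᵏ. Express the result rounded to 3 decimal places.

x̄ = (-32.4 + 4.5 + 2.4 + 11.7 + 12.6 + 7.3 + 1.0) / 7 = 1.0143
deviations (xᵢ − x̄): -33.4143, 3.4857, 1.3857, 10.6857, 11.5857, 6.2857, -0.0143
Σ(xᵢ − x̄)² = 1418.5086 ⇒ m₂ = 1418.5086/7 = 202.64408
Σ(xᵢ − x̄)³ = -34238.8922 ⇒ m₃ = -34238.8922/7 = -4891.27032
m₂^(3/2) = 202.64408^(1.5) = 2884.70154
g_1 = m₃ / m₂^(3/2) = -4891.27032 / 2884.70154 ≈ -1.696

-1.696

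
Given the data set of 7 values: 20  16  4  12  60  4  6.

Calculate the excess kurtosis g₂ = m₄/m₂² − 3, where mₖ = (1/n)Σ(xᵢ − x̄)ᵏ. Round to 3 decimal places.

1.299

x̄ = 17.4286
Σ(xᵢ − x̄)² = 2341.7143 ⇒ m₂ = 334.53061
Σ(xᵢ − x̄)⁴ = 3367538.6589 ⇒ m₄ = 481076.95127
m₂² = 111910.73053
g₂ = m₄/m₂² − 3 = 4.29876 − 3 ≈ 1.299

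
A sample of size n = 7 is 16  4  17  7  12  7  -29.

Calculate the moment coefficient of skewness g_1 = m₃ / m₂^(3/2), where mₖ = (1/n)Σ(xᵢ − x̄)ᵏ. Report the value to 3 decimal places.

-1.640

x̄ = (16 + 4 + 17 + 7 + 12 + 7 - 29) / 7 = 4.8571
deviations (xᵢ − x̄): 11.1429, -0.8571, 12.1429, 2.1429, 7.1429, 2.1429, -33.8571
Σ(xᵢ − x̄)² = 1478.8571 ⇒ m₂ = 1478.8571/7 = 211.26531
Σ(xᵢ − x̄)³ = -35253.1837 ⇒ m₃ = -35253.1837/7 = -5036.16910
m₂^(3/2) = 211.26531^(1.5) = 3070.73455
g_1 = m₃ / m₂^(3/2) = -5036.16910 / 3070.73455 ≈ -1.640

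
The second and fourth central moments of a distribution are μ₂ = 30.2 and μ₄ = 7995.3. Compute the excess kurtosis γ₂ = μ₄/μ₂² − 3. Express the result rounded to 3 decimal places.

μ₂² = 30.2² = 912.04000
μ₄/μ₂² = 7995.3 / 912.04000 = 8.76639
γ₂ = 8.76639 − 3 ≈ 5.766

5.766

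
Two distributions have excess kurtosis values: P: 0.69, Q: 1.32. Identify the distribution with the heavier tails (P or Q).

Q

Higher excess kurtosis ⇒ heavier tails relative to the normal distribution.
0.69 vs 1.32: the larger is 1.32, so Q has heavier tails.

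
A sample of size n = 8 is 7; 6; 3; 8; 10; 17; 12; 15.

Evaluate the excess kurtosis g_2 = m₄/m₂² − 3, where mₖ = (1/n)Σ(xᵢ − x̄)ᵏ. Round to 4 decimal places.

x̄ = 9.7500
Σ(xᵢ − x̄)² = 155.5000 ⇒ m₂ = 19.43750
Σ(xᵢ − x̄)⁴ = 5888.4063 ⇒ m₄ = 736.05078
m₂² = 377.81641
g_2 = m₄/m₂² − 3 = 1.94817 − 3 ≈ -1.0518

-1.0518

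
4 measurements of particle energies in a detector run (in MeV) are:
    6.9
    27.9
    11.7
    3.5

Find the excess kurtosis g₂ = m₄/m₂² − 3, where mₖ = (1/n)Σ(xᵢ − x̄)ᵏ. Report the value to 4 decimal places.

-0.9190

x̄ = 12.5000
Σ(xᵢ − x̄)² = 350.1600 ⇒ m₂ = 87.54000
Σ(xᵢ − x̄)⁴ = 63789.7248 ⇒ m₄ = 15947.43120
m₂² = 7663.25160
g₂ = m₄/m₂² − 3 = 2.08103 − 3 ≈ -0.9190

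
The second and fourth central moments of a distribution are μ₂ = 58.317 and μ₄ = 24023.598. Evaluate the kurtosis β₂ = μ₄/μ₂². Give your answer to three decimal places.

μ₂² = 58.317² = 3400.87249
μ₄/μ₂² = 24023.598 / 3400.87249 = 7.06395
β₂ ≈ 7.064

7.064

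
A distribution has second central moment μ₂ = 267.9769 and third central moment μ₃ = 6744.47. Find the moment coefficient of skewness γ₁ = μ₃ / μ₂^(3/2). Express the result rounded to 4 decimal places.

1.5375

σ = √μ₂ = √267.9769 = 16.37000
σ³ = μ₂^(3/2) = 4386.78185
γ₁ = μ₃/σ³ = 6744.47 / 4386.78185 ≈ 1.5375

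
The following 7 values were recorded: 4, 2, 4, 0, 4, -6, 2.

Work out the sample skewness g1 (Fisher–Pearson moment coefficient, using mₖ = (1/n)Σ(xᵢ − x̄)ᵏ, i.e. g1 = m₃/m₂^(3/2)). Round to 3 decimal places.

x̄ = (4 + 2 + 4 + 0 + 4 - 6 + 2) / 7 = 1.4286
deviations (xᵢ − x̄): 2.5714, 0.5714, 2.5714, -1.4286, 2.5714, -7.4286, 0.5714
Σ(xᵢ − x̄)² = 77.7143 ⇒ m₂ = 77.7143/7 = 11.10204
Σ(xᵢ − x̄)³ = -361.4694 ⇒ m₃ = -361.4694/7 = -51.63848
m₂^(3/2) = 11.10204^(1.5) = 36.99169
g1 = m₃ / m₂^(3/2) = -51.63848 / 36.99169 ≈ -1.396

-1.396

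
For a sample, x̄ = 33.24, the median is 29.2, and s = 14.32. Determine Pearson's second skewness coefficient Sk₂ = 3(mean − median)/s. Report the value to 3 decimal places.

0.846

Sk₂ = 3(33.24 − 29.2) / 14.32 = 3 × 4.0400 / 14.32
    = 12.1200 / 14.32 ≈ 0.846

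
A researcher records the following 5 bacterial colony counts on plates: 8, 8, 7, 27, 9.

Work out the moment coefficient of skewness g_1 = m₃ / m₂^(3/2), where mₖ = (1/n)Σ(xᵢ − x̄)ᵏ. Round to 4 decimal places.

x̄ = (8 + 8 + 7 + 27 + 9) / 5 = 11.8000
deviations (xᵢ − x̄): -3.8000, -3.8000, -4.8000, 15.2000, -2.8000
Σ(xᵢ − x̄)² = 290.8000 ⇒ m₂ = 290.8000/5 = 58.16000
Σ(xᵢ − x̄)³ = 3269.5200 ⇒ m₃ = 3269.5200/5 = 653.90400
m₂^(3/2) = 58.16000^(1.5) = 443.54389
g_1 = m₃ / m₂^(3/2) = 653.90400 / 443.54389 ≈ 1.4743

1.4743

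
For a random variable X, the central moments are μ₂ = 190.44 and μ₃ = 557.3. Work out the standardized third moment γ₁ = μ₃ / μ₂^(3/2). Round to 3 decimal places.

σ = √μ₂ = √190.44 = 13.80000
σ³ = μ₂^(3/2) = 2628.07200
γ₁ = μ₃/σ³ = 557.3 / 2628.07200 ≈ 0.212

0.212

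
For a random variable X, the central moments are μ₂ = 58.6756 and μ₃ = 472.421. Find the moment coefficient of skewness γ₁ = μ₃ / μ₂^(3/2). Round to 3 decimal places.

σ = √μ₂ = √58.6756 = 7.66000
σ³ = μ₂^(3/2) = 449.45510
γ₁ = μ₃/σ³ = 472.421 / 449.45510 ≈ 1.051

1.051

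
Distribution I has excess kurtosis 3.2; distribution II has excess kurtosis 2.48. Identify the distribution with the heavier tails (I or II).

I

Higher excess kurtosis ⇒ heavier tails relative to the normal distribution.
3.2 vs 2.48: the larger is 3.2, so I has heavier tails.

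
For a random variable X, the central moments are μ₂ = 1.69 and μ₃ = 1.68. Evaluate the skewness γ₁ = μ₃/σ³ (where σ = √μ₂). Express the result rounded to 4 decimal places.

σ = √μ₂ = √1.69 = 1.30000
σ³ = μ₂^(3/2) = 2.19700
γ₁ = μ₃/σ³ = 1.68 / 2.19700 ≈ 0.7647

0.7647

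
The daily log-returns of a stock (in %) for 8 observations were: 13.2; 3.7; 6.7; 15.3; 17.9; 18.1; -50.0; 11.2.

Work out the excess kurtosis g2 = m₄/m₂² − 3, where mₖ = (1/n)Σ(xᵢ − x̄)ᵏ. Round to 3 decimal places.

2.574

x̄ = 4.5125
Σ(xᵢ − x̄)² = 3577.4688 ⇒ m₂ = 447.18359
Σ(xᵢ − x̄)⁴ = 8917949.6221 ⇒ m₄ = 1114743.70277
m₂² = 199973.16652
g2 = m₄/m₂² − 3 = 5.57447 − 3 ≈ 2.574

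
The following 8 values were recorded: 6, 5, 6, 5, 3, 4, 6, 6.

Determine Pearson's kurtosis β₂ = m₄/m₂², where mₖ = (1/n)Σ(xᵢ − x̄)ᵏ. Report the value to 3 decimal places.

2.472

x̄ = 5.1250
Σ(xᵢ − x̄)² = 8.8750 ⇒ m₂ = 1.10938
Σ(xᵢ − x̄)⁴ = 24.3379 ⇒ m₄ = 3.04224
m₂² = 1.23071
β₂ = m₄/m₂² = 3.04224 / 1.23071 ≈ 2.472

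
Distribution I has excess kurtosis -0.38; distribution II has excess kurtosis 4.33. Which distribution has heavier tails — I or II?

Higher excess kurtosis ⇒ heavier tails relative to the normal distribution.
-0.38 vs 4.33: the larger is 4.33, so II has heavier tails. (II is leptokurtic — heavier-than-normal tails; the other is platykurtic.)

II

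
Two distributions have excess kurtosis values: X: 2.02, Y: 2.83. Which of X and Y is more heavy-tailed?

Y

Higher excess kurtosis ⇒ heavier tails relative to the normal distribution.
2.02 vs 2.83: the larger is 2.83, so Y has heavier tails.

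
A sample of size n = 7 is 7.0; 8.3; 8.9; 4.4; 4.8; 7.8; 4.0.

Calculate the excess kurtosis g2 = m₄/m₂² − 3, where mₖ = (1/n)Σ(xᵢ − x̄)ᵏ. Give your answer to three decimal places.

x̄ = 6.4571
Σ(xᵢ − x̄)² = 24.4771 ⇒ m₂ = 3.49673
Σ(xᵢ − x̄)⁴ = 112.3856 ⇒ m₄ = 16.05508
m₂² = 12.22715
g2 = m₄/m₂² − 3 = 1.31307 − 3 ≈ -1.687

-1.687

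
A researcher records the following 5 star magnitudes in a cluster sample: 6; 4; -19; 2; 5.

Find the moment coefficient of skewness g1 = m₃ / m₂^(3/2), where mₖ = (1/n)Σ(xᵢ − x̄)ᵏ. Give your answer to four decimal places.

-1.4275

x̄ = (6 + 4 - 19 + 2 + 5) / 5 = -0.4000
deviations (xᵢ − x̄): 6.4000, 4.4000, -18.6000, 2.4000, 5.4000
Σ(xᵢ − x̄)² = 441.2000 ⇒ m₂ = 441.2000/5 = 88.24000
Σ(xᵢ − x̄)³ = -5916.2400 ⇒ m₃ = -5916.2400/5 = -1183.24800
m₂^(3/2) = 88.24000^(1.5) = 828.89257
g1 = m₃ / m₂^(3/2) = -1183.24800 / 828.89257 ≈ -1.4275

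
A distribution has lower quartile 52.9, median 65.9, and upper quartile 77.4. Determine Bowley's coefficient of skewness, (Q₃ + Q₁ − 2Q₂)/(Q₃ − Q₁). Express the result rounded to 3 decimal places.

numerator: Q₃ + Q₁ − 2Q₂ = 77.4 + 52.9 − 2×65.9 = -1.5000
denominator: Q₃ − Q₁ = 77.4 − 52.9 = 24.5000
Bowley skewness = -1.5000 / 24.5000 ≈ -0.061

-0.061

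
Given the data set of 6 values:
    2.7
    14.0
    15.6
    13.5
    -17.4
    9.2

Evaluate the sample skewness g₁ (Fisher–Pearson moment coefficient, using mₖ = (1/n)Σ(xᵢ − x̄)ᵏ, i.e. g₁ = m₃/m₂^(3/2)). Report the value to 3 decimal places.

-1.305

x̄ = (2.7 + 14.0 + 15.6 + 13.5 - 17.4 + 9.2) / 6 = 6.2667
deviations (xᵢ − x̄): -3.5667, 7.7333, 9.3333, 7.2333, -23.6667, 2.9333
Σ(xᵢ − x̄)² = 780.6733 ⇒ m₂ = 780.6733/6 = 130.11222
Σ(xᵢ − x̄)³ = -11622.1144 ⇒ m₃ = -11622.1144/6 = -1937.01907
m₂^(3/2) = 130.11222^(1.5) = 1484.14776
g₁ = m₃ / m₂^(3/2) = -1937.01907 / 1484.14776 ≈ -1.305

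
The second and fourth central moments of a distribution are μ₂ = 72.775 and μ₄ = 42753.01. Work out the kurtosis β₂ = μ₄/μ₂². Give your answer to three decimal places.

μ₂² = 72.775² = 5296.20063
μ₄/μ₂² = 42753.01 / 5296.20063 = 8.07239
β₂ ≈ 8.072

8.072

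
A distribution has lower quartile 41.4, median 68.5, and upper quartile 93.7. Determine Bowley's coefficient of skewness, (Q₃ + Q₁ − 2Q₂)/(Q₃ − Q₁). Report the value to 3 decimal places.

-0.036

numerator: Q₃ + Q₁ − 2Q₂ = 93.7 + 41.4 − 2×68.5 = -1.9000
denominator: Q₃ − Q₁ = 93.7 − 41.4 = 52.3000
Bowley skewness = -1.9000 / 52.3000 ≈ -0.036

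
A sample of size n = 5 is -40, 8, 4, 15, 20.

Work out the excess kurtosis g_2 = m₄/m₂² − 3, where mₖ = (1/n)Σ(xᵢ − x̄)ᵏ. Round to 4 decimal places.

-0.0638

x̄ = 1.4000
Σ(xᵢ − x̄)² = 2295.2000 ⇒ m₂ = 459.04000
Σ(xᵢ − x̄)⁴ = 3093500.5760 ⇒ m₄ = 618700.11520
m₂² = 210717.72160
g_2 = m₄/m₂² − 3 = 2.93616 − 3 ≈ -0.0638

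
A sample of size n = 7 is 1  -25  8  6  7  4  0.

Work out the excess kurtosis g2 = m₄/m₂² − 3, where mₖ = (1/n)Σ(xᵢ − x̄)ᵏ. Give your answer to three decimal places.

x̄ = 0.1429
Σ(xᵢ − x̄)² = 790.8571 ⇒ m₂ = 112.97959
Σ(xᵢ − x̄)⁴ = 407051.2770 ⇒ m₄ = 58150.18242
m₂² = 12764.38817
g2 = m₄/m₂² − 3 = 4.55566 − 3 ≈ 1.556

1.556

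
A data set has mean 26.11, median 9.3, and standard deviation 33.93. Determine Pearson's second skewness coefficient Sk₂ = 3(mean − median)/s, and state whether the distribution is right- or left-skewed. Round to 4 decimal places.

1.4863, right-skewed

Sk₂ = 3(26.11 − 9.3) / 33.93 = 3 × 16.8100 / 33.93
    = 50.4300 / 33.93 ≈ 1.4863
Sk₂ > 0 ⇒ mean > median ⇒ right-skewed (positive skew).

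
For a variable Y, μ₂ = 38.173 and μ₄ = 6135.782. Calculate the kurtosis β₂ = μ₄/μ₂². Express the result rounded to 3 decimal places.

4.211

μ₂² = 38.173² = 1457.17793
μ₄/μ₂² = 6135.782 / 1457.17793 = 4.21073
β₂ ≈ 4.211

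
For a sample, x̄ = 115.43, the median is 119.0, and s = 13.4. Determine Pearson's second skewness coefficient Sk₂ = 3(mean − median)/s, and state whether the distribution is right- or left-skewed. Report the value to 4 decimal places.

-0.7993, left-skewed

Sk₂ = 3(115.43 − 119.0) / 13.4 = 3 × -3.5700 / 13.4
    = -10.7100 / 13.4 ≈ -0.7993
Sk₂ < 0 ⇒ mean < median ⇒ left-skewed (negative skew).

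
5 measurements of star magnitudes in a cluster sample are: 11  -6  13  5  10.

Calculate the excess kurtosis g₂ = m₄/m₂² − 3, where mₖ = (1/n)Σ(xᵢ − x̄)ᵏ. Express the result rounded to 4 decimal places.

-0.4810

x̄ = 6.6000
Σ(xᵢ − x̄)² = 233.2000 ⇒ m₂ = 46.64000
Σ(xᵢ − x̄)⁴ = 27397.4560 ⇒ m₄ = 5479.49120
m₂² = 2175.28960
g₂ = m₄/m₂² − 3 = 2.51897 − 3 ≈ -0.4810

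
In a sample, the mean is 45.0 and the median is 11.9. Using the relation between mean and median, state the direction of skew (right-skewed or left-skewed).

right-skewed

mean − median = 45.0 − 11.9 = 33.1
mean > median ⇒ the longer tail is on the right ⇒ right-skewed (positively skewed).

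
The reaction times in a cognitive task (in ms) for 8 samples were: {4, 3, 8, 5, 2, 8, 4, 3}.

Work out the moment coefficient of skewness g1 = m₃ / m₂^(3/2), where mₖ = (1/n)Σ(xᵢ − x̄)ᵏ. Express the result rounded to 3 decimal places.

x̄ = (4 + 3 + 8 + 5 + 2 + 8 + 4 + 3) / 8 = 4.6250
deviations (xᵢ − x̄): -0.6250, -1.6250, 3.3750, 0.3750, -2.6250, 3.3750, -0.6250, -1.6250
Σ(xᵢ − x̄)² = 35.8750 ⇒ m₂ = 35.8750/8 = 4.48438
Σ(xᵢ − x̄)³ = 49.7813 ⇒ m₃ = 49.7813/8 = 6.22266
m₂^(3/2) = 4.48438^(1.5) = 9.49627
g1 = m₃ / m₂^(3/2) = 6.22266 / 9.49627 ≈ 0.655

0.655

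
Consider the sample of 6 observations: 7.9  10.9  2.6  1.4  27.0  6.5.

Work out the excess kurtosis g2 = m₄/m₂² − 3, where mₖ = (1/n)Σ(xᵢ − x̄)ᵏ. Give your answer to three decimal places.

x̄ = 9.3833
Σ(xᵢ − x̄)² = 432.9083 ⇒ m₂ = 72.15139
Σ(xᵢ − x̄)⁴ = 102573.7001 ⇒ m₄ = 17095.61669
m₂² = 5205.82292
g2 = m₄/m₂² − 3 = 3.28394 − 3 ≈ 0.284

0.284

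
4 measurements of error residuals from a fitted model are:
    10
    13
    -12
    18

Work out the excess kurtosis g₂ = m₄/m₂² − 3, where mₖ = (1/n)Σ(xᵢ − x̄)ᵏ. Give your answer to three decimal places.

x̄ = 7.2500
Σ(xᵢ − x̄)² = 526.7500 ⇒ m₂ = 131.68750
Σ(xᵢ − x̄)⁴ = 151821.5781 ⇒ m₄ = 37955.39453
m₂² = 17341.59766
g₂ = m₄/m₂² − 3 = 2.18869 − 3 ≈ -0.811

-0.811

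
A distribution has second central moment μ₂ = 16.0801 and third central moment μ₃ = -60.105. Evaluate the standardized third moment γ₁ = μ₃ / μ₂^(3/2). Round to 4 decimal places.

-0.9321

σ = √μ₂ = √16.0801 = 4.01000
σ³ = μ₂^(3/2) = 64.48120
γ₁ = μ₃/σ³ = -60.105 / 64.48120 ≈ -0.9321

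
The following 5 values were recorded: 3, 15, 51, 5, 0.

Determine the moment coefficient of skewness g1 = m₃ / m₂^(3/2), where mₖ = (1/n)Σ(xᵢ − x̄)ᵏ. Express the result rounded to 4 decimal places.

1.2550

x̄ = (3 + 15 + 51 + 5 + 0) / 5 = 14.8000
deviations (xᵢ − x̄): -11.8000, 0.2000, 36.2000, -9.8000, -14.8000
Σ(xᵢ − x̄)² = 1764.8000 ⇒ m₂ = 1764.8000/5 = 352.96000
Σ(xᵢ − x̄)³ = 41611.9200 ⇒ m₃ = 41611.9200/5 = 8322.38400
m₂^(3/2) = 352.96000^(1.5) = 6631.14060
g1 = m₃ / m₂^(3/2) = 8322.38400 / 6631.14060 ≈ 1.2550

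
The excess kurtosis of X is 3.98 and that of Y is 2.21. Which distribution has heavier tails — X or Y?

X

Higher excess kurtosis ⇒ heavier tails relative to the normal distribution.
3.98 vs 2.21: the larger is 3.98, so X has heavier tails.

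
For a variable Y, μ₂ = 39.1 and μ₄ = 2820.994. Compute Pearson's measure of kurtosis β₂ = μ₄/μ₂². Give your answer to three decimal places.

1.845

μ₂² = 39.1² = 1528.81000
μ₄/μ₂² = 2820.994 / 1528.81000 = 1.84522
β₂ ≈ 1.845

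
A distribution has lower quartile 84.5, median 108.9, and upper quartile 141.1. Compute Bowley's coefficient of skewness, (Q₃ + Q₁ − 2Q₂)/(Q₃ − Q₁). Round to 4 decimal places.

0.1378

numerator: Q₃ + Q₁ − 2Q₂ = 141.1 + 84.5 − 2×108.9 = 7.8000
denominator: Q₃ − Q₁ = 141.1 − 84.5 = 56.6000
Bowley skewness = 7.8000 / 56.6000 ≈ 0.1378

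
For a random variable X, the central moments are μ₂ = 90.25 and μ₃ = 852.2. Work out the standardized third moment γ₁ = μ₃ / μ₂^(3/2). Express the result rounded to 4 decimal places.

σ = √μ₂ = √90.25 = 9.50000
σ³ = μ₂^(3/2) = 857.37500
γ₁ = μ₃/σ³ = 852.2 / 857.37500 ≈ 0.9940

0.9940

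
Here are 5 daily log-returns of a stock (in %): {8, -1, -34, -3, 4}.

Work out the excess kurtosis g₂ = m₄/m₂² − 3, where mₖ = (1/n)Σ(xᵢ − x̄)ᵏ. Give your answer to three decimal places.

-0.059

x̄ = -5.2000
Σ(xᵢ − x̄)² = 1110.8000 ⇒ m₂ = 222.16000
Σ(xᵢ − x̄)⁴ = 725828.8160 ⇒ m₄ = 145165.76320
m₂² = 49355.06560
g₂ = m₄/m₂² − 3 = 2.94125 − 3 ≈ -0.059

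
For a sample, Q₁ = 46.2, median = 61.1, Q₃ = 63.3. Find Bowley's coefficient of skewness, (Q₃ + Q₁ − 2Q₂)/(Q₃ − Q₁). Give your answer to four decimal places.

-0.7427

numerator: Q₃ + Q₁ − 2Q₂ = 63.3 + 46.2 − 2×61.1 = -12.7000
denominator: Q₃ − Q₁ = 63.3 − 46.2 = 17.1000
Bowley skewness = -12.7000 / 17.1000 ≈ -0.7427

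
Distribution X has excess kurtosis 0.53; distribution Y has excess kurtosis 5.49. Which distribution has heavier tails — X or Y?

Higher excess kurtosis ⇒ heavier tails relative to the normal distribution.
0.53 vs 5.49: the larger is 5.49, so Y has heavier tails.

Y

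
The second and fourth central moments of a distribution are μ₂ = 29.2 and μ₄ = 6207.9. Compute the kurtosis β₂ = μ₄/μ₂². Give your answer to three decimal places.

7.281

μ₂² = 29.2² = 852.64000
μ₄/μ₂² = 6207.9 / 852.64000 = 7.28080
β₂ ≈ 7.281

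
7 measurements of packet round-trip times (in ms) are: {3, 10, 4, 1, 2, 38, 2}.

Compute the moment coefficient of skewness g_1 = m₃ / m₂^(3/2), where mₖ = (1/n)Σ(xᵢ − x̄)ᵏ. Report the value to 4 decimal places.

x̄ = (3 + 10 + 4 + 1 + 2 + 38 + 2) / 7 = 8.5714
deviations (xᵢ − x̄): -5.5714, 1.4286, -4.5714, -7.5714, -6.5714, 29.4286, -6.5714
Σ(xᵢ − x̄)² = 1063.7143 ⇒ m₂ = 1063.7143/7 = 151.95918
Σ(xᵢ − x̄)³ = 24219.1837 ⇒ m₃ = 24219.1837/7 = 3459.88338
m₂^(3/2) = 151.95918^(1.5) = 1873.22708
g_1 = m₃ / m₂^(3/2) = 3459.88338 / 1873.22708 ≈ 1.8470

1.8470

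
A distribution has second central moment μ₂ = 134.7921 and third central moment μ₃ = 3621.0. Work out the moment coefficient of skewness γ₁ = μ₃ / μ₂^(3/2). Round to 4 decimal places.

σ = √μ₂ = √134.7921 = 11.61000
σ³ = μ₂^(3/2) = 1564.93628
γ₁ = μ₃/σ³ = 3621.0 / 1564.93628 ≈ 2.3138

2.3138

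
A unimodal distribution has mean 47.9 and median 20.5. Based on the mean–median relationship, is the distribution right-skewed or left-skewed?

mean − median = 47.9 − 20.5 = 27.4
mean > median ⇒ the longer tail is on the right ⇒ right-skewed (positively skewed).

right-skewed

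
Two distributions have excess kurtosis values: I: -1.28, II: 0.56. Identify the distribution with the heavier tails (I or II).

II

Higher excess kurtosis ⇒ heavier tails relative to the normal distribution.
-1.28 vs 0.56: the larger is 0.56, so II has heavier tails. (II is leptokurtic — heavier-than-normal tails; the other is platykurtic.)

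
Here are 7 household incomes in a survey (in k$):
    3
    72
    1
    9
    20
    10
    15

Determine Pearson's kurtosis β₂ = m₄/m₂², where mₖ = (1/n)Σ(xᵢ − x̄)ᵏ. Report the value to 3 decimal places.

x̄ = 18.5714
Σ(xᵢ − x̄)² = 3585.7143 ⇒ m₂ = 512.24490
Σ(xᵢ − x̄)⁴ = 8316889.5977 ⇒ m₄ = 1188127.08538
m₂² = 262394.83549
β₂ = m₄/m₂² = 1188127.08538 / 262394.83549 ≈ 4.528

4.528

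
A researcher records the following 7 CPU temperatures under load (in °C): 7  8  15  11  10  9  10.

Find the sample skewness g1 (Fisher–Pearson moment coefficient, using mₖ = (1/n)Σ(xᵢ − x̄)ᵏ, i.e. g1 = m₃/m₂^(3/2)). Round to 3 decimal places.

x̄ = (7 + 8 + 15 + 11 + 10 + 9 + 10) / 7 = 10.0000
deviations (xᵢ − x̄): -3.0000, -2.0000, 5.0000, 1.0000, 0.0000, -1.0000, 0.0000
Σ(xᵢ − x̄)² = 40.0000 ⇒ m₂ = 40.0000/7 = 5.71429
Σ(xᵢ − x̄)³ = 90.0000 ⇒ m₃ = 90.0000/7 = 12.85714
m₂^(3/2) = 5.71429^(1.5) = 13.65976
g1 = m₃ / m₂^(3/2) = 12.85714 / 13.65976 ≈ 0.941

0.941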